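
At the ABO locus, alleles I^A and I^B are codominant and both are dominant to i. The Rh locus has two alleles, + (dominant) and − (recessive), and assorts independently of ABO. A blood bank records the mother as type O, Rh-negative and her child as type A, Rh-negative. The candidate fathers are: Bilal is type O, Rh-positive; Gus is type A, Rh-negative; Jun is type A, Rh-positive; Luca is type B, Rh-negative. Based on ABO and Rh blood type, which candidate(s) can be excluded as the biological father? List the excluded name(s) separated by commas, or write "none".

A candidate is excluded only if no genotype consistent with his phenotype could produce a type A, Rh-negative child with a type O, Rh-negative mother.
Bilal (type O, Rh+): no genotype consistent with that phenotype can produce a type-A Rh- child with a type-O mother.
Luca (type B, Rh-): no genotype consistent with that phenotype can produce a type-A Rh- child with a type-O mother.

Bilal, Luca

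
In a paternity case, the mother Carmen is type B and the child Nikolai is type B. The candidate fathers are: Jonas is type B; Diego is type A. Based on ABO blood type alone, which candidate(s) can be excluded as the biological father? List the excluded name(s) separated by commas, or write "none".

A candidate is excluded only if no genotype consistent with his phenotype could produce a type B child with a type B mother.
Every candidate has at least one consistent genotype combination, so none can be excluded.

none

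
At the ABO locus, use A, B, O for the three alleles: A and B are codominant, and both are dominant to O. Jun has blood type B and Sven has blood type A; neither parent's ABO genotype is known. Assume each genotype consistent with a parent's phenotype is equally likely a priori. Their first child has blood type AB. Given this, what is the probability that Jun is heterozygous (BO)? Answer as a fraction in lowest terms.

1/3

Possible genotypes: Jun ∈ {BB, BO}; Sven ∈ {AA, AO}.
Weight each parental genotype pair by prior × P(type-AB child):
  BB × AA: posterior weight 4/9.
  BB × AO: posterior weight 2/9.
  BO × AA: posterior weight 2/9.
  BO × AO: posterior weight 1/9.
Sum the posterior weight over pairs where Jun is BO: 1/3.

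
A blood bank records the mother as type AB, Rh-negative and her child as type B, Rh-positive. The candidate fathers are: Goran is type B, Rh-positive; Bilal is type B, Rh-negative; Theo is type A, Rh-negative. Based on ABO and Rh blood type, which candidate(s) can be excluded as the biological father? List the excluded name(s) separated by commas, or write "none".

Bilal, Theo

A candidate is excluded only if no genotype consistent with his phenotype could produce a type B, Rh-positive child with a type AB, Rh-negative mother.
Bilal (type B, Rh-): no genotype consistent with that phenotype can produce a type-B Rh+ child with a type-AB mother.
Theo (type A, Rh-): no genotype consistent with that phenotype can produce a type-B Rh+ child with a type-AB mother.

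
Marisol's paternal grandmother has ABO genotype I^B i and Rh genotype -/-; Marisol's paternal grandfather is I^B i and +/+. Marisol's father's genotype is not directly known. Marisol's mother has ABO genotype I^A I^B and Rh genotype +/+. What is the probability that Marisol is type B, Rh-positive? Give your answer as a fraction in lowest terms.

Marisol's father's ABO genotype from I^B i × I^B i: 1/4 I^B I^B, 1/2 I^B i, 1/4 i i.
Crossing each possibility with the mother I^A I^B and summing P(type B): 1/4·1/2 + 1/2·1/2 + 1/4·1/2 = 1/2.
Similarly for Rh via the father's Rh distribution: P(Rh+) = 1.
Independent loci: 1/2 × 1 = 1/2.

1/2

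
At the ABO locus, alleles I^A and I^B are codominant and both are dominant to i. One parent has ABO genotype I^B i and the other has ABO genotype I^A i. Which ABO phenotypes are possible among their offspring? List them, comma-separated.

O, A, B, AB

Gametes from I^B i × I^A i give offspring ABO genotypes I^A I^B, I^A i, I^B i, i i, i.e. phenotypes O, A, B, AB.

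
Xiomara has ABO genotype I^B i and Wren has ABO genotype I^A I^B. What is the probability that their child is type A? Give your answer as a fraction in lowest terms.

ABO cross I^B i × I^A I^B → offspring phenotypes: 1/4 A, 1/2 B, 1/4 AB.
So P(type A) = 1/4.

1/4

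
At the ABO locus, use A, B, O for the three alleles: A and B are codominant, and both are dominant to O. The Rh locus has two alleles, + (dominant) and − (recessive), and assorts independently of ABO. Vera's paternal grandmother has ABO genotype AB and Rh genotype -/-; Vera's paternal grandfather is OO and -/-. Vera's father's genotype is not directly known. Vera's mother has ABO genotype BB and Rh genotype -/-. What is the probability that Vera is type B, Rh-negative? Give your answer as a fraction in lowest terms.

Vera's father's ABO genotype from AB × OO: 1/2 AO, 1/2 BO.
Crossing each possibility with the mother BB and summing P(type B): 1/2·1/2 + 1/2·1 = 3/4.
Similarly for Rh via the father's Rh distribution: P(Rh-) = 1.
Independent loci: 3/4 × 1 = 3/4.

3/4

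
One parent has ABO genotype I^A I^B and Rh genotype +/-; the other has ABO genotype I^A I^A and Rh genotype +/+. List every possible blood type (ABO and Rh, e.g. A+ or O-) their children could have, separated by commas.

Gametes from I^A I^B × I^A I^A give offspring ABO genotypes I^A I^A, I^A I^B, i.e. phenotypes A, AB.
Rh cross +/- × +/+ → phenotypes Rh+.
Combining independently: A+, AB+.

A+, AB+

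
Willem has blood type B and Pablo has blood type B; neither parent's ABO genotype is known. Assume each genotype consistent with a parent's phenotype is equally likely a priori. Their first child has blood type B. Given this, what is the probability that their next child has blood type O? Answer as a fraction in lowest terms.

Possible genotypes: Willem ∈ {BB, BO}; Pablo ∈ {BB, BO}.
Weight each parental genotype pair by prior × P(type-B child):
  BB × BB: posterior weight 4/15; P(next child type O) = 0.
  BB × BO: posterior weight 4/15; P(next child type O) = 0.
  BO × BB: posterior weight 4/15; P(next child type O) = 0.
  BO × BO: posterior weight 1/5; P(next child type O) = 1/4.
Weighted sum = 1/20.

1/20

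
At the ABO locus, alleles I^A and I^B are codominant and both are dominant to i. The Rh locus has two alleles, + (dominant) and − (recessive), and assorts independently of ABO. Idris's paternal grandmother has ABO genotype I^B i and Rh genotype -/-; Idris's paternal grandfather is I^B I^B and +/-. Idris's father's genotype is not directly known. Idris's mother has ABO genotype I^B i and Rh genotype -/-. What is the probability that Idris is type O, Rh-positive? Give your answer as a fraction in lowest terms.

1/32

Idris's father's ABO genotype from I^B i × I^B I^B: 1/2 I^B I^B, 1/2 I^B i.
Crossing each possibility with the mother I^B i and summing P(type O): 1/2·0 + 1/2·1/4 = 1/8.
Similarly for Rh via the father's Rh distribution: P(Rh+) = 1/4.
Independent loci: 1/8 × 1/4 = 1/32.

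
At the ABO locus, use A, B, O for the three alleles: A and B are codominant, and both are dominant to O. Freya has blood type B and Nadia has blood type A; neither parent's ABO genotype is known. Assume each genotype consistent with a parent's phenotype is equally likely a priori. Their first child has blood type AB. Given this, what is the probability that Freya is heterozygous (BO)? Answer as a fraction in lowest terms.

1/3

Possible genotypes: Freya ∈ {BB, BO}; Nadia ∈ {AA, AO}.
Weight each parental genotype pair by prior × P(type-AB child):
  BB × AA: posterior weight 4/9.
  BB × AO: posterior weight 2/9.
  BO × AA: posterior weight 2/9.
  BO × AO: posterior weight 1/9.
Sum the posterior weight over pairs where Freya is BO: 1/3.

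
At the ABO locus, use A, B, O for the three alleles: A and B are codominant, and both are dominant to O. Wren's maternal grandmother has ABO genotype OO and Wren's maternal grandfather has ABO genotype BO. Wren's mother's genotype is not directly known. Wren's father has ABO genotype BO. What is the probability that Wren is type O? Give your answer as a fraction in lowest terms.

Wren's mother's ABO genotype from OO × BO: 1/2 BO, 1/2 OO.
Crossing each possibility with the father BO and summing P(type O): 1/2·1/4 + 1/2·1/2 = 3/8.

3/8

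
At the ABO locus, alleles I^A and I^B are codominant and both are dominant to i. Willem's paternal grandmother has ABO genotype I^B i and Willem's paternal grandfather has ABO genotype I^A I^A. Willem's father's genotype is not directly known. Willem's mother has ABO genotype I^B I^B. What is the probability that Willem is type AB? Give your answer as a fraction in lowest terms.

1/2

Willem's father's ABO genotype from I^B i × I^A I^A: 1/2 I^A I^B, 1/2 I^A i.
Crossing each possibility with the mother I^B I^B and summing P(type AB): 1/2·1/2 + 1/2·1/2 = 1/2.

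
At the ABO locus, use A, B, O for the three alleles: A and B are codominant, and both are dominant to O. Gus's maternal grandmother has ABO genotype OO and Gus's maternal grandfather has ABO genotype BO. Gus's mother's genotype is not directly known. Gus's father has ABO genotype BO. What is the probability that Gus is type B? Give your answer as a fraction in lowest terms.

Gus's mother's ABO genotype from OO × BO: 1/2 BO, 1/2 OO.
Crossing each possibility with the father BO and summing P(type B): 1/2·3/4 + 1/2·1/2 = 5/8.

5/8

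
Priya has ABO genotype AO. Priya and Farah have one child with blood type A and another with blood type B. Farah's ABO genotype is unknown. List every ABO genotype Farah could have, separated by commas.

AB, BO

For each candidate genotype of Farah, check whether crossing it with AO can produce every observed child phenotype.
  AA → possible child types {A} ✗
  AB → possible child types {A, B, AB} ✓
  AO → possible child types {O, A} ✗
  BB → possible child types {B, AB} ✗
  BO → possible child types {O, A, B, AB} ✓
  OO → possible child types {O, A} ✗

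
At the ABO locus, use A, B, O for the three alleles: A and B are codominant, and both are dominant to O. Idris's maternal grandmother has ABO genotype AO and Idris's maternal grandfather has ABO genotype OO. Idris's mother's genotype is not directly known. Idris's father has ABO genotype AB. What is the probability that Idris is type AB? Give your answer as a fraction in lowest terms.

1/8

Idris's mother's ABO genotype from AO × OO: 1/2 AO, 1/2 OO.
Crossing each possibility with the father AB and summing P(type AB): 1/2·1/4 + 1/2·0 = 1/8.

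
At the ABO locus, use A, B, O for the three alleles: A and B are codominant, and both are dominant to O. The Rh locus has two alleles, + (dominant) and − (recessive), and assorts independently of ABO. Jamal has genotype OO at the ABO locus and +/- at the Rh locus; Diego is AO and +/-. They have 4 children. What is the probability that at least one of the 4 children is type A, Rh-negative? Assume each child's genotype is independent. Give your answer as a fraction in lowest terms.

1695/4096

ABO cross OO × AO → 1/2 O, 1/2 A.
Rh cross +/- × +/- → 3/4 Rh+, 1/4 Rh-; so P(type A, Rh-negative) = 1/2 × 1/4 = 1/8 per child.
P(none) = (7/8)^4 = 2401/4096; P(at least one) = 1 − 2401/4096 = 1695/4096.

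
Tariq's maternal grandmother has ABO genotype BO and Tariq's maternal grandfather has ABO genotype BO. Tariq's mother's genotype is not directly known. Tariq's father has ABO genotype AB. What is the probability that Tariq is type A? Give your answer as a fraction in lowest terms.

Tariq's mother's ABO genotype from BO × BO: 1/4 BB, 1/2 BO, 1/4 OO.
Crossing each possibility with the father AB and summing P(type A): 1/4·0 + 1/2·1/4 + 1/4·1/2 = 1/4.

1/4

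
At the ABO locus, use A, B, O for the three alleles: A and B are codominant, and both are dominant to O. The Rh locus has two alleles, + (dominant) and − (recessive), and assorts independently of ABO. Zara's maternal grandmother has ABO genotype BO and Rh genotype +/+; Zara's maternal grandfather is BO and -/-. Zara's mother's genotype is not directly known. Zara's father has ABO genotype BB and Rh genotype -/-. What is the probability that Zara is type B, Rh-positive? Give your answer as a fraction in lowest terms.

Zara's mother's ABO genotype from BO × BO: 1/4 BB, 1/2 BO, 1/4 OO.
Crossing each possibility with the father BB and summing P(type B): 1/4·1 + 1/2·1 + 1/4·1 = 1.
Similarly for Rh via the mother's Rh distribution: P(Rh+) = 1/2.
Independent loci: 1 × 1/2 = 1/2.

1/2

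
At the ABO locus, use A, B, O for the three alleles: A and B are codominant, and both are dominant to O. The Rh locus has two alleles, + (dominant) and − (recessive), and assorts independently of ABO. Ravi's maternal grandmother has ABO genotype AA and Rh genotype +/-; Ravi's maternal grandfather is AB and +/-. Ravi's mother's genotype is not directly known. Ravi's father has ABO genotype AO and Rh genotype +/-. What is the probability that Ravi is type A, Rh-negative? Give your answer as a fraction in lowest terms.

3/16

Ravi's mother's ABO genotype from AA × AB: 1/2 AA, 1/2 AB.
Crossing each possibility with the father AO and summing P(type A): 1/2·1 + 1/2·1/2 = 3/4.
Similarly for Rh via the mother's Rh distribution: P(Rh-) = 1/4.
Independent loci: 3/4 × 1/4 = 3/16.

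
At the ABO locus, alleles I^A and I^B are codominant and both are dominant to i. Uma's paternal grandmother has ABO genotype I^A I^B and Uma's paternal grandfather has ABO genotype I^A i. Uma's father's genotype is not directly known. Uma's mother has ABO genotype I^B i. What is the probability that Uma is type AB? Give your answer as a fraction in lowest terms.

Uma's father's ABO genotype from I^A I^B × I^A i: 1/4 I^A I^A, 1/4 I^A I^B, 1/4 I^A i, 1/4 I^B i.
Crossing each possibility with the mother I^B i and summing P(type AB): 1/4·1/2 + 1/4·1/4 + 1/4·1/4 + 1/4·0 = 1/4.

1/4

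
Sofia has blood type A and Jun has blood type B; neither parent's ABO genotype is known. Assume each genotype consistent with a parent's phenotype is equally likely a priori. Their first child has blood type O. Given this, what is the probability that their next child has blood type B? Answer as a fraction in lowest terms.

Possible genotypes: Sofia ∈ {I^A I^A, I^A i}; Jun ∈ {I^B I^B, I^B i}.
Weight each parental genotype pair by prior × P(type-O child):
  I^A i × I^B i: posterior weight 1; P(next child type B) = 1/4.
Weighted sum = 1/4.

1/4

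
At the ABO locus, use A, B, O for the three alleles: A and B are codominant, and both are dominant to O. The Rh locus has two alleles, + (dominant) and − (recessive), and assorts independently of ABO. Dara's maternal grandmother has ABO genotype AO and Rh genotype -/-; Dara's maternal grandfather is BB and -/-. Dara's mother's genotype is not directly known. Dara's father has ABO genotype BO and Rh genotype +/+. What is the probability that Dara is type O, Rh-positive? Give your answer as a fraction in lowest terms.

Dara's mother's ABO genotype from AO × BB: 1/2 AB, 1/2 BO.
Crossing each possibility with the father BO and summing P(type O): 1/2·0 + 1/2·1/4 = 1/8.
Similarly for Rh via the mother's Rh distribution: P(Rh+) = 1.
Independent loci: 1/8 × 1 = 1/8.

1/8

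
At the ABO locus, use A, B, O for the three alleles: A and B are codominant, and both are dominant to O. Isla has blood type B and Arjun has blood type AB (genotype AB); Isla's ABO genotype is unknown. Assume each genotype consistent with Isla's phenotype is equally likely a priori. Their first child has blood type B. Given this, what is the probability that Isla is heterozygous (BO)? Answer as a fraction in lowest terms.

1/2

Possible genotypes: Isla ∈ {BB, BO}; Arjun ∈ {AB}.
Weight each parental genotype pair by prior × P(type-B child):
  BB × AB: posterior weight 1/2.
  BO × AB: posterior weight 1/2.
Sum the posterior weight over pairs where Isla is BO: 1/2.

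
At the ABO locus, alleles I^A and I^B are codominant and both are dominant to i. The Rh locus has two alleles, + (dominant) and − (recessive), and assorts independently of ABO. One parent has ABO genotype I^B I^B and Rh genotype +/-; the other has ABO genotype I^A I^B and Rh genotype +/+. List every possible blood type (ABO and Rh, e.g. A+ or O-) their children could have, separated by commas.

B+, AB+

Gametes from I^B I^B × I^A I^B give offspring ABO genotypes I^A I^B, I^B I^B, i.e. phenotypes B, AB.
Rh cross +/- × +/+ → phenotypes Rh+.
Combining independently: B+, AB+.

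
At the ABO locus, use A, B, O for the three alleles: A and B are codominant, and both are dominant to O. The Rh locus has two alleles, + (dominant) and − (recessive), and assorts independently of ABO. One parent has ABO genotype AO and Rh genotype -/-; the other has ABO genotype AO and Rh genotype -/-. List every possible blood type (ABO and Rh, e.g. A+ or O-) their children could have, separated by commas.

O-, A-

Gametes from AO × AO give offspring ABO genotypes AA, AO, OO, i.e. phenotypes O, A.
Rh cross -/- × -/- → phenotypes Rh-.
Combining independently: O-, A-.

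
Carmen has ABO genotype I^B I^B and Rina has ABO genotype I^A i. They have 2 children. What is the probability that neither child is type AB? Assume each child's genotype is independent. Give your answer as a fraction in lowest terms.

ABO cross I^B I^B × I^A i → 1/2 B, 1/2 AB.
So P(type AB) = 1/2 per child.
P(not type AB) = 1/2 for one child; (1/2)^2 = 1/4.

1/4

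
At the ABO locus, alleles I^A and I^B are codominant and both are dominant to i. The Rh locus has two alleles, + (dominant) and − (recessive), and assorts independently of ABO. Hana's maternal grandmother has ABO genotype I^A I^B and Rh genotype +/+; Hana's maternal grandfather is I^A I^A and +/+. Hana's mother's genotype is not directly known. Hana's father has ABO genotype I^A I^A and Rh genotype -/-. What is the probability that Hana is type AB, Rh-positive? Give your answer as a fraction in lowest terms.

Hana's mother's ABO genotype from I^A I^B × I^A I^A: 1/2 I^A I^A, 1/2 I^A I^B.
Crossing each possibility with the father I^A I^A and summing P(type AB): 1/2·0 + 1/2·1/2 = 1/4.
Similarly for Rh via the mother's Rh distribution: P(Rh+) = 1.
Independent loci: 1/4 × 1 = 1/4.

1/4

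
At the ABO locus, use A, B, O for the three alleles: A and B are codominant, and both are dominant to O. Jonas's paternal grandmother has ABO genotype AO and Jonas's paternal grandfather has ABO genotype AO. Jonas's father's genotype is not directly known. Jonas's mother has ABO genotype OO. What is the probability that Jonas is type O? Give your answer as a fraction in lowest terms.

Jonas's father's ABO genotype from AO × AO: 1/4 AA, 1/2 AO, 1/4 OO.
Crossing each possibility with the mother OO and summing P(type O): 1/4·0 + 1/2·1/2 + 1/4·1 = 1/2.

1/2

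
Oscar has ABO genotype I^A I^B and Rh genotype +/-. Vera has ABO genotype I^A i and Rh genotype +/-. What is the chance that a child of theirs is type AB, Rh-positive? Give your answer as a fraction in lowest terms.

ABO cross I^A I^B × I^A i → offspring phenotypes: 1/2 A, 1/4 B, 1/4 AB.
Rh cross +/- × +/- → 3/4 Rh+, 1/4 Rh-.
Independent loci: P(type AB, Rh-positive) = 1/4 × 3/4 = 3/16.

3/16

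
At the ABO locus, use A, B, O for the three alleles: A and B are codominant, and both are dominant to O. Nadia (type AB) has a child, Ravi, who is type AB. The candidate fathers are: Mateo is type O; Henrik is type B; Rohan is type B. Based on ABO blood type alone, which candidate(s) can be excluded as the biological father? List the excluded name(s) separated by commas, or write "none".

A candidate is excluded only if no genotype consistent with his phenotype could produce a type AB child with a type AB mother.
Mateo (type O): no genotype consistent with that phenotype can produce a type-AB child with a type-AB mother.

Mateo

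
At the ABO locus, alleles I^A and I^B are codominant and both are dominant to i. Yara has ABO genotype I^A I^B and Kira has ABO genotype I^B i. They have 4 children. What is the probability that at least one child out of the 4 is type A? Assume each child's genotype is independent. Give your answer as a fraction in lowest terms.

175/256

ABO cross I^A I^B × I^B i → 1/4 A, 1/2 B, 1/4 AB.
So P(type A) = 1/4 per child.
P(none) = (3/4)^4 = 81/256; P(at least one) = 1 − 81/256 = 175/256.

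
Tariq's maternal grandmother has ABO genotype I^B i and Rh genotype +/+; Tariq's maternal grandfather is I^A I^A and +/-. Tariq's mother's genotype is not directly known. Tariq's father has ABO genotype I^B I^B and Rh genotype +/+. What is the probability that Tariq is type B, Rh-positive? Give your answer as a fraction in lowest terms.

Tariq's mother's ABO genotype from I^B i × I^A I^A: 1/2 I^A I^B, 1/2 I^A i.
Crossing each possibility with the father I^B I^B and summing P(type B): 1/2·1/2 + 1/2·1/2 = 1/2.
Similarly for Rh via the mother's Rh distribution: P(Rh+) = 1.
Independent loci: 1/2 × 1 = 1/2.

1/2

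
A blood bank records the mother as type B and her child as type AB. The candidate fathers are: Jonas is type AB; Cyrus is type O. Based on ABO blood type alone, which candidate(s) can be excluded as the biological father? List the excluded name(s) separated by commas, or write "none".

Cyrus

A candidate is excluded only if no genotype consistent with his phenotype could produce a type AB child with a type B mother.
Cyrus (type O): no genotype consistent with that phenotype can produce a type-AB child with a type-B mother.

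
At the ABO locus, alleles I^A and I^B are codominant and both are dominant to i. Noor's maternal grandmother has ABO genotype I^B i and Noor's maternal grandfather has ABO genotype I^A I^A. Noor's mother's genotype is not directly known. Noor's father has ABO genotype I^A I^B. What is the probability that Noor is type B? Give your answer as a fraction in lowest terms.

1/4

Noor's mother's ABO genotype from I^B i × I^A I^A: 1/2 I^A I^B, 1/2 I^A i.
Crossing each possibility with the father I^A I^B and summing P(type B): 1/2·1/4 + 1/2·1/4 = 1/4.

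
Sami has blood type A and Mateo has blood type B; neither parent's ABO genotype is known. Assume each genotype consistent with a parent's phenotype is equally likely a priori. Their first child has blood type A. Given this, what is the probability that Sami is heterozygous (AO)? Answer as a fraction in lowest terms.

1/3

Possible genotypes: Sami ∈ {AA, AO}; Mateo ∈ {BB, BO}.
Weight each parental genotype pair by prior × P(type-A child):
  AA × BO: posterior weight 2/3.
  AO × BO: posterior weight 1/3.
Sum the posterior weight over pairs where Sami is AO: 1/3.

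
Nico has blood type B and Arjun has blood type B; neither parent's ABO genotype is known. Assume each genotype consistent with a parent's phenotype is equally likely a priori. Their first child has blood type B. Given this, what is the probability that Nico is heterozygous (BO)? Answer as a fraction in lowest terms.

Possible genotypes: Nico ∈ {BB, BO}; Arjun ∈ {BB, BO}.
Weight each parental genotype pair by prior × P(type-B child):
  BB × BB: posterior weight 4/15.
  BB × BO: posterior weight 4/15.
  BO × BB: posterior weight 4/15.
  BO × BO: posterior weight 1/5.
Sum the posterior weight over pairs where Nico is BO: 7/15.

7/15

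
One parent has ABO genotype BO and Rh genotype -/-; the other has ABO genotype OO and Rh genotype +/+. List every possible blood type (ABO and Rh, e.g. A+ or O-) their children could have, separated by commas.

Gametes from BO × OO give offspring ABO genotypes BO, OO, i.e. phenotypes O, B.
Rh cross -/- × +/+ → phenotypes Rh+.
Combining independently: O+, B+.

O+, B+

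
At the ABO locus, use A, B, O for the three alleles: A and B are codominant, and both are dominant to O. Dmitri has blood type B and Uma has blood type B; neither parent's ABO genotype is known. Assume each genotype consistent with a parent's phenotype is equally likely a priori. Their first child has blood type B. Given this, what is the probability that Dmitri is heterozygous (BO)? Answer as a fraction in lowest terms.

Possible genotypes: Dmitri ∈ {BB, BO}; Uma ∈ {BB, BO}.
Weight each parental genotype pair by prior × P(type-B child):
  BB × BB: posterior weight 4/15.
  BB × BO: posterior weight 4/15.
  BO × BB: posterior weight 4/15.
  BO × BO: posterior weight 1/5.
Sum the posterior weight over pairs where Dmitri is BO: 7/15.

7/15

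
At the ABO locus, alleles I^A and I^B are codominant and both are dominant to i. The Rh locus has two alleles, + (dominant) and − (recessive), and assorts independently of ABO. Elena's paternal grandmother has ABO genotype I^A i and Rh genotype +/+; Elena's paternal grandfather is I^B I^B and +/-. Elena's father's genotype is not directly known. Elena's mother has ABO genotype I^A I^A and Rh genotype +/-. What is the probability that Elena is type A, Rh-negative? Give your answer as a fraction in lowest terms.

1/16

Elena's father's ABO genotype from I^A i × I^B I^B: 1/2 I^A I^B, 1/2 I^B i.
Crossing each possibility with the mother I^A I^A and summing P(type A): 1/2·1/2 + 1/2·1/2 = 1/2.
Similarly for Rh via the father's Rh distribution: P(Rh-) = 1/8.
Independent loci: 1/2 × 1/8 = 1/16.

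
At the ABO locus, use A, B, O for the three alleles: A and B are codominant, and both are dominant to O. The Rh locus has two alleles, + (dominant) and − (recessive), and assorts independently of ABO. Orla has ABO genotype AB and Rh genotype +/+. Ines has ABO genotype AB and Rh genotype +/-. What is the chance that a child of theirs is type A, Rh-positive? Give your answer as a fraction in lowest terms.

ABO cross AB × AB → offspring phenotypes: 1/4 A, 1/4 B, 1/2 AB.
Rh cross +/+ × +/- → 1 Rh+.
Independent loci: P(type A, Rh-positive) = 1/4 × 1 = 1/4.

1/4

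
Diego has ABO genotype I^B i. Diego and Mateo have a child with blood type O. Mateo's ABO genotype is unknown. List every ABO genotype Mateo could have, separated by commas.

For each candidate genotype of Mateo, check whether crossing it with I^B i can produce every observed child phenotype.
  I^A I^A → possible child types {A, AB} ✗
  I^A I^B → possible child types {A, B, AB} ✗
  I^A i → possible child types {O, A, B, AB} ✓
  I^B I^B → possible child types {B} ✗
  I^B i → possible child types {O, B} ✓
  i i → possible child types {O, B} ✓

I^A i, I^B i, i i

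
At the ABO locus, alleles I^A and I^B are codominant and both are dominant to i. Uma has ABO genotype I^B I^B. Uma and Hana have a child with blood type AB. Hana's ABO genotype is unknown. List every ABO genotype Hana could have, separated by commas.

For each candidate genotype of Hana, check whether crossing it with I^B I^B can produce every observed child phenotype.
  I^A I^A → possible child types {AB} ✓
  I^A I^B → possible child types {B, AB} ✓
  I^A i → possible child types {B, AB} ✓
  I^B I^B → possible child types {B} ✗
  I^B i → possible child types {B} ✗
  i i → possible child types {B} ✗

I^A I^A, I^A I^B, I^A i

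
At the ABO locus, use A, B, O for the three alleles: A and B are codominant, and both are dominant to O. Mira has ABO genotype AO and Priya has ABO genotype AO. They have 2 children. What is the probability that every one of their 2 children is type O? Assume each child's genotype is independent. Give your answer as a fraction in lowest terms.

1/16

ABO cross AO × AO → 1/4 O, 3/4 A.
So P(type O) = 1/4 per child.
All 2 independent: (1/4)^2 = 1/16.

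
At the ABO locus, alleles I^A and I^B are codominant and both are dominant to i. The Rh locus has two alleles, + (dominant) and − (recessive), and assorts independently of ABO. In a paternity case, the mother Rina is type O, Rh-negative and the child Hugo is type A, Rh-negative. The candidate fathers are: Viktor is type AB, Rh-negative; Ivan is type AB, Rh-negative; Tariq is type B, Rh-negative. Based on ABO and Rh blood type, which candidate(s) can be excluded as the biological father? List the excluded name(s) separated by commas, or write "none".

Tariq

A candidate is excluded only if no genotype consistent with his phenotype could produce a type A, Rh-negative child with a type O, Rh-negative mother.
Tariq (type B, Rh-): no genotype consistent with that phenotype can produce a type-A Rh- child with a type-O mother.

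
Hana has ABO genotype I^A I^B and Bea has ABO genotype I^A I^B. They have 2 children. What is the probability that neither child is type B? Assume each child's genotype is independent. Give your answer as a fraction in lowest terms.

9/16

ABO cross I^A I^B × I^A I^B → 1/4 A, 1/4 B, 1/2 AB.
So P(type B) = 1/4 per child.
P(not type B) = 3/4 for one child; (3/4)^2 = 9/16.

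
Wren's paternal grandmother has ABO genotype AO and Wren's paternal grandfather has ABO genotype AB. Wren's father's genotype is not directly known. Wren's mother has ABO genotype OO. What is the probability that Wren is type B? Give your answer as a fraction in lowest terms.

Wren's father's ABO genotype from AO × AB: 1/4 AA, 1/4 AB, 1/4 AO, 1/4 BO.
Crossing each possibility with the mother OO and summing P(type B): 1/4·0 + 1/4·1/2 + 1/4·0 + 1/4·1/2 = 1/4.

1/4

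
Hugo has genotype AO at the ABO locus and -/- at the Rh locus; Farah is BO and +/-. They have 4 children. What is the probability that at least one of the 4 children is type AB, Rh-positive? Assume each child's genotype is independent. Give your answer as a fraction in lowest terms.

ABO cross AO × BO → 1/4 O, 1/4 A, 1/4 B, 1/4 AB.
Rh cross -/- × +/- → 1/2 Rh+, 1/2 Rh-; so P(type AB, Rh-positive) = 1/4 × 1/2 = 1/8 per child.
P(none) = (7/8)^4 = 2401/4096; P(at least one) = 1 − 2401/4096 = 1695/4096.

1695/4096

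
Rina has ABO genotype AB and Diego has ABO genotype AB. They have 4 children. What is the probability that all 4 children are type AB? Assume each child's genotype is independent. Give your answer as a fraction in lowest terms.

ABO cross AB × AB → 1/4 A, 1/4 B, 1/2 AB.
So P(type AB) = 1/2 per child.
All 4 independent: (1/2)^4 = 1/16.

1/16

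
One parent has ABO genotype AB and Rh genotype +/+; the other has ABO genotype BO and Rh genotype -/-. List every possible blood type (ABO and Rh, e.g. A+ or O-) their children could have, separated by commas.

A+, B+, AB+

Gametes from AB × BO give offspring ABO genotypes AB, AO, BB, BO, i.e. phenotypes A, B, AB.
Rh cross +/+ × -/- → phenotypes Rh+.
Combining independently: A+, B+, AB+.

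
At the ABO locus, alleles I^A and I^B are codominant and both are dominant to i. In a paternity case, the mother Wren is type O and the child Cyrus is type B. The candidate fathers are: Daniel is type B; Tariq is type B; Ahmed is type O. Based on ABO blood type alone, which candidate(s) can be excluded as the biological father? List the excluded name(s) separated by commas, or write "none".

Ahmed

A candidate is excluded only if no genotype consistent with his phenotype could produce a type B child with a type O mother.
Ahmed (type O): no genotype consistent with that phenotype can produce a type-B child with a type-O mother.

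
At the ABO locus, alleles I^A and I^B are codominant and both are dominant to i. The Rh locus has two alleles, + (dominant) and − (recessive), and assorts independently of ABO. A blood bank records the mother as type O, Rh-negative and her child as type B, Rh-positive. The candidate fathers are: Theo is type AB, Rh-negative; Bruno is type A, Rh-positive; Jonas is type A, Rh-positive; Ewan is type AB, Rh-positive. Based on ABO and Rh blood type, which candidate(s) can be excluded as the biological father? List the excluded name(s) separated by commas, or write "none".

A candidate is excluded only if no genotype consistent with his phenotype could produce a type B, Rh-positive child with a type O, Rh-negative mother.
Theo (type AB, Rh-): no genotype consistent with that phenotype can produce a type-B Rh+ child with a type-O mother.
Bruno (type A, Rh+): no genotype consistent with that phenotype can produce a type-B Rh+ child with a type-O mother.
Jonas (type A, Rh+): no genotype consistent with that phenotype can produce a type-B Rh+ child with a type-O mother.

Theo, Bruno, Jonas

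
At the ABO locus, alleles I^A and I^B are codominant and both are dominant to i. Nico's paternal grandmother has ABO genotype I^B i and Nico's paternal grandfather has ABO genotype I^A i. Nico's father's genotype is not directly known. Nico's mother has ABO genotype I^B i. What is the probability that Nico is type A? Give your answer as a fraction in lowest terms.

1/8

Nico's father's ABO genotype from I^B i × I^A i: 1/4 I^A I^B, 1/4 I^A i, 1/4 I^B i, 1/4 i i.
Crossing each possibility with the mother I^B i and summing P(type A): 1/4·1/4 + 1/4·1/4 + 1/4·0 + 1/4·0 = 1/8.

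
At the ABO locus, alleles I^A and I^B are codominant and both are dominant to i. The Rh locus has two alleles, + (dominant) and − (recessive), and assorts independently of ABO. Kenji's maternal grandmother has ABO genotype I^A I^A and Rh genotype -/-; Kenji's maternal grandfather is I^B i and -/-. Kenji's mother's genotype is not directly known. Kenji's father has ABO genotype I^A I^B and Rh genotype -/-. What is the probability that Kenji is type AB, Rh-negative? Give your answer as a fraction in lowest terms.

3/8

Kenji's mother's ABO genotype from I^A I^A × I^B i: 1/2 I^A I^B, 1/2 I^A i.
Crossing each possibility with the father I^A I^B and summing P(type AB): 1/2·1/2 + 1/2·1/4 = 3/8.
Similarly for Rh via the mother's Rh distribution: P(Rh-) = 1.
Independent loci: 3/8 × 1 = 3/8.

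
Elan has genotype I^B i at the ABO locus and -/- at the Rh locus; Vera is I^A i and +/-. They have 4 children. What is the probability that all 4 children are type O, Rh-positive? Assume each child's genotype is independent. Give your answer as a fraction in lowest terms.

ABO cross I^B i × I^A i → 1/4 O, 1/4 A, 1/4 B, 1/4 AB.
Rh cross -/- × +/- → 1/2 Rh+, 1/2 Rh-; so P(type O, Rh-positive) = 1/4 × 1/2 = 1/8 per child.
All 4 independent: (1/8)^4 = 1/4096.

1/4096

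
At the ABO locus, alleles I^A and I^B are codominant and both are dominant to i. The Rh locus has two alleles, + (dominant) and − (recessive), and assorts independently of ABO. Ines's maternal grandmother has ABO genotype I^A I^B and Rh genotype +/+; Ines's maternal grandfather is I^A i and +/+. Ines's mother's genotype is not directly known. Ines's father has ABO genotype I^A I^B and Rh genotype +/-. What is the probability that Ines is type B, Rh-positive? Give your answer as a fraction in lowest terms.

Ines's mother's ABO genotype from I^A I^B × I^A i: 1/4 I^A I^A, 1/4 I^A I^B, 1/4 I^A i, 1/4 I^B i.
Crossing each possibility with the father I^A I^B and summing P(type B): 1/4·0 + 1/4·1/4 + 1/4·1/4 + 1/4·1/2 = 1/4.
Similarly for Rh via the mother's Rh distribution: P(Rh+) = 1.
Independent loci: 1/4 × 1 = 1/4.

1/4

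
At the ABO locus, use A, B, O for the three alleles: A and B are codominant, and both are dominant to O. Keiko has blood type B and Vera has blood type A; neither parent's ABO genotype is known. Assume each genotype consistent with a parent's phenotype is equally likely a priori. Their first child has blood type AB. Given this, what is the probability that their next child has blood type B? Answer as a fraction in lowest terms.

5/36

Possible genotypes: Keiko ∈ {BB, BO}; Vera ∈ {AA, AO}.
Weight each parental genotype pair by prior × P(type-AB child):
  BB × AA: posterior weight 4/9; P(next child type B) = 0.
  BB × AO: posterior weight 2/9; P(next child type B) = 1/2.
  BO × AA: posterior weight 2/9; P(next child type B) = 0.
  BO × AO: posterior weight 1/9; P(next child type B) = 1/4.
Weighted sum = 5/36.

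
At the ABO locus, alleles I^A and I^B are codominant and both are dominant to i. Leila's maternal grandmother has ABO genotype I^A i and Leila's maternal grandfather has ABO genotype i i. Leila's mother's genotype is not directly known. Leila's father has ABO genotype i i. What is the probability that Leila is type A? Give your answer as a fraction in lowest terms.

Leila's mother's ABO genotype from I^A i × i i: 1/2 I^A i, 1/2 i i.
Crossing each possibility with the father i i and summing P(type A): 1/2·1/2 + 1/2·0 = 1/4.

1/4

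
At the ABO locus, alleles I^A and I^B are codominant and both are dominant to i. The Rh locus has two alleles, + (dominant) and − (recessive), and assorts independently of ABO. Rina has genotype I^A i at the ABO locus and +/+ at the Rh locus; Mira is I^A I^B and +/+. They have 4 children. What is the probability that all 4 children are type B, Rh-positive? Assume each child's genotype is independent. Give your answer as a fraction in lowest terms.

1/256

ABO cross I^A i × I^A I^B → 1/2 A, 1/4 B, 1/4 AB.
Rh cross +/+ × +/+ → 1 Rh+; so P(type B, Rh-positive) = 1/4 × 1 = 1/4 per child.
All 4 independent: (1/4)^4 = 1/256.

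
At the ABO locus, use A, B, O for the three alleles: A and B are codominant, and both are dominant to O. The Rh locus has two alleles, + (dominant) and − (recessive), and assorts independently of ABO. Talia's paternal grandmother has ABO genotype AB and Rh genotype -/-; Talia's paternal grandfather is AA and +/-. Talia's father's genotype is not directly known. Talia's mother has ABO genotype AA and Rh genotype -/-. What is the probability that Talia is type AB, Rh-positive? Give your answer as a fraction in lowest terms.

1/16

Talia's father's ABO genotype from AB × AA: 1/2 AA, 1/2 AB.
Crossing each possibility with the mother AA and summing P(type AB): 1/2·0 + 1/2·1/2 = 1/4.
Similarly for Rh via the father's Rh distribution: P(Rh+) = 1/4.
Independent loci: 1/4 × 1/4 = 1/16.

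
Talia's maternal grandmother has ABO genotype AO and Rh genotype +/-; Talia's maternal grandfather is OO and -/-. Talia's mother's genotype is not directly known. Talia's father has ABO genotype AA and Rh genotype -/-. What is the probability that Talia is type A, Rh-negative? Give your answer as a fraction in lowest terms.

3/4

Talia's mother's ABO genotype from AO × OO: 1/2 AO, 1/2 OO.
Crossing each possibility with the father AA and summing P(type A): 1/2·1 + 1/2·1 = 1.
Similarly for Rh via the mother's Rh distribution: P(Rh-) = 3/4.
Independent loci: 1 × 3/4 = 3/4.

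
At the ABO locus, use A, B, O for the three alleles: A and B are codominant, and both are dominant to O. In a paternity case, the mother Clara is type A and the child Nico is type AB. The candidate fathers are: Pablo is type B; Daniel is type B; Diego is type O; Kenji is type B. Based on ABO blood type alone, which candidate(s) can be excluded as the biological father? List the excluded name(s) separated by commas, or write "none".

Diego

A candidate is excluded only if no genotype consistent with his phenotype could produce a type AB child with a type A mother.
Diego (type O): no genotype consistent with that phenotype can produce a type-AB child with a type-A mother.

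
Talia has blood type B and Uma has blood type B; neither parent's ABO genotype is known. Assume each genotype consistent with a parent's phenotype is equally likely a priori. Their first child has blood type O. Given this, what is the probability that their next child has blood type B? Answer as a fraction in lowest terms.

Possible genotypes: Talia ∈ {BB, BO}; Uma ∈ {BB, BO}.
Weight each parental genotype pair by prior × P(type-O child):
  BO × BO: posterior weight 1; P(next child type B) = 3/4.
Weighted sum = 3/4.

3/4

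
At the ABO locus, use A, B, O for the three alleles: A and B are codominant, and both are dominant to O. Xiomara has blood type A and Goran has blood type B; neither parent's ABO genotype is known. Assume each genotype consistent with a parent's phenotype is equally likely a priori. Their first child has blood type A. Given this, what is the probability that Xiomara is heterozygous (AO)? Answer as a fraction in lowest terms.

Possible genotypes: Xiomara ∈ {AA, AO}; Goran ∈ {BB, BO}.
Weight each parental genotype pair by prior × P(type-A child):
  AA × BO: posterior weight 2/3.
  AO × BO: posterior weight 1/3.
Sum the posterior weight over pairs where Xiomara is AO: 1/3.

1/3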